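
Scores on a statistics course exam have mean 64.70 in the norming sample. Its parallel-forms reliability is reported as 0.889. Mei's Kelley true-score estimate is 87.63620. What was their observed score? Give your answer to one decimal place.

T̂ = ρX + (1 − ρ)μ  ⇒  X = (T̂ − (1 − ρ)μ) / ρ
X = (87.63620 − 0.111 × 64.70) / 0.889 = (87.63620 − 7.18170) / 0.889 = 80.45450 / 0.889 = 90.500

90.5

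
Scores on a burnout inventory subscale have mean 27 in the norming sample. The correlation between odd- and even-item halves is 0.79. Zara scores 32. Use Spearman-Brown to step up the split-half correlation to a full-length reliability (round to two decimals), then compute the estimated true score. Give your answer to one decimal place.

Spearman-Brown: ρ = 2r/(1 + r) = 2(0.79)/(1 + 0.79) = 1.580/1.79 = 0.8827 → 0.88
Weight the observed score by reliability and the mean by (1 − reliability): T̂ = 0.88·32 + 0.12·27 = 28.16 + 3.24 = 31.40.

31.4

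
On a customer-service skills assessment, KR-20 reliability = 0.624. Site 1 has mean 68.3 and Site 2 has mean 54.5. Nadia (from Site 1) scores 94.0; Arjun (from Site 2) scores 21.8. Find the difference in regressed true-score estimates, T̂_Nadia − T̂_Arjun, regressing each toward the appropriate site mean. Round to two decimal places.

T̂_Nadia = 0.624(94.0) + 0.376(68.3) = 84.3368
T̂_Arjun = 0.624(21.8) + 0.376(54.5) = 34.0952
Difference = 84.3368 − 34.0952 = 50.2416

50.24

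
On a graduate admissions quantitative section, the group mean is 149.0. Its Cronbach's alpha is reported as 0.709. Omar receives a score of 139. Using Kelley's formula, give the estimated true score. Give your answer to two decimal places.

T̂ = 0.709(139) + 0.291(149.0) = 98.551 + 43.3590 = 141.910 → 141.91

141.91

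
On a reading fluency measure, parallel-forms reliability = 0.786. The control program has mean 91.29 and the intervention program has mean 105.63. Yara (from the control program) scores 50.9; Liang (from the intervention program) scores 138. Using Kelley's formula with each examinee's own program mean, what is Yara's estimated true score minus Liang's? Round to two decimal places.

T̂_Yara = 0.786(50.9) + 0.214(91.29) = 59.5435
T̂_Liang = 0.786(138) + 0.214(105.63) = 131.0728
Difference = 59.5435 − 131.0728 = -71.5294

-71.53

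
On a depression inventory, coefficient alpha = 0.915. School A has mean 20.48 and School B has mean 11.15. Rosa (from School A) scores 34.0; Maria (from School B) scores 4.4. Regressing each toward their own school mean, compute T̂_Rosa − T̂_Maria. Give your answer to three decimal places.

27.877

T̂_Rosa = 0.915(34.0) + 0.085(20.48) = 32.85080
T̂_Maria = 0.915(4.4) + 0.085(11.15) = 4.97375
Difference = 32.85080 − 4.97375 = 27.87705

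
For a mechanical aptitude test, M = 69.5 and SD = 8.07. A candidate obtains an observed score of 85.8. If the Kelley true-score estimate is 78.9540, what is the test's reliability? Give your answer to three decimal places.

T̂ = ρX + (1 − ρ)μ  ⇒  T̂ − μ = ρ(X − μ)
ρ = (T̂ − μ)/(X − μ) = (78.9540 − 69.5) / (85.8 − 69.5) = 9.4540 / 16.3 = 0.58000

0.580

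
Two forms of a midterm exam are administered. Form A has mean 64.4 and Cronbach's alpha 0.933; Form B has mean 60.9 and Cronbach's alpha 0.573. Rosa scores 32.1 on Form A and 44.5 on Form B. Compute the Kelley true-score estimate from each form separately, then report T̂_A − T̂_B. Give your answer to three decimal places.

-17.239

T̂_A = 0.933(32.1) + 0.067(64.4) = 34.26410
T̂_B = 0.573(44.5) + 0.427(60.9) = 51.50280
T̂_A − T̂_B = -17.23870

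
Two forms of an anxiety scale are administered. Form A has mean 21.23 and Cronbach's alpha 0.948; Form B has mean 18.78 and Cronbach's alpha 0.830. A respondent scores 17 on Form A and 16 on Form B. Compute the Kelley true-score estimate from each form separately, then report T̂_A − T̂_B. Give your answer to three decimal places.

0.747

T̂_A = 0.948(17) + 0.052(21.23) = 17.21996
T̂_B = 0.830(16) + 0.170(18.78) = 16.47260
T̂_A − T̂_B = 0.74736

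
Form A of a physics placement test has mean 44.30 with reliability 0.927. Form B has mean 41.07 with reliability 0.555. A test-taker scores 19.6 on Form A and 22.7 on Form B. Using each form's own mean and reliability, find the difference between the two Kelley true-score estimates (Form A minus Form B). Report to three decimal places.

T̂_A = 0.927(19.6) + 0.073(44.30) = 21.40310
T̂_B = 0.555(22.7) + 0.445(41.07) = 30.87465
T̂_A − T̂_B = -9.47155

-9.472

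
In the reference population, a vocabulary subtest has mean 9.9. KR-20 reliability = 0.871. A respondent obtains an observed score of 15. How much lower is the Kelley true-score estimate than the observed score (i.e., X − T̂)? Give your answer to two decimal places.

T̂ = ρX + (1 − ρ)μ
  = 0.871 × 15 + 0.129 × 9.9
  = 13.065 + 1.2771
  = 14.3421
  ≈ 14.342
X − T̂ = 15 − 14.342 = 0.658 → 0.66

0.66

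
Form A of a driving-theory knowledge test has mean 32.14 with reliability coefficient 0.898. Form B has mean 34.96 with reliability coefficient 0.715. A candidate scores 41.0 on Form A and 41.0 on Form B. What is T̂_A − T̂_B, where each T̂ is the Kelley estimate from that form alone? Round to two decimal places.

T̂_A = 0.898(41.0) + 0.102(32.14) = 40.0963
T̂_B = 0.715(41.0) + 0.285(34.96) = 39.2786
T̂_A − T̂_B = 0.8177

0.82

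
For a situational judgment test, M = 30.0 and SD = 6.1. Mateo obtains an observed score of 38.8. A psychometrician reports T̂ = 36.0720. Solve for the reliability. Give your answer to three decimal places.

0.690

T̂ = ρX + (1 − ρ)μ  ⇒  T̂ − μ = ρ(X − μ)
ρ = (T̂ − μ)/(X − μ) = (36.0720 − 30.0) / (38.8 − 30.0) = 6.0720 / 8.8 = 0.69000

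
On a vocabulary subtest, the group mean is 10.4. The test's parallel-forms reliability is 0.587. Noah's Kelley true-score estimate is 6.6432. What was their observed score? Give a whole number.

4

T̂ = ρX + (1 − ρ)μ  ⇒  X = (T̂ − (1 − ρ)μ) / ρ
X = (6.6432 − 0.413 × 10.4) / 0.587 = (6.6432 − 4.2952) / 0.587 = 2.3480 / 0.587 = 4.00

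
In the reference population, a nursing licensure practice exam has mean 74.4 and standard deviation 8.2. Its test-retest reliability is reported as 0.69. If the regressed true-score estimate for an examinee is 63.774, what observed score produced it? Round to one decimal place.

T̂ = ρX + (1 − ρ)μ  ⇒  X = (T̂ − (1 − ρ)μ) / ρ
X = (63.774 − 0.31 × 74.4) / 0.69 = (63.774 − 23.064) / 0.69 = 40.710 / 0.69 = 59.000

59.0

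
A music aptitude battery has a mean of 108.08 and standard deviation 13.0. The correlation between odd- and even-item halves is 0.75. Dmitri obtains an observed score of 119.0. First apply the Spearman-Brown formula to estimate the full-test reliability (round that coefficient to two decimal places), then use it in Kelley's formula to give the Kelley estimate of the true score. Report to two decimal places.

Spearman-Brown: ρ = 2r/(1 + r) = 2(0.75)/(1 + 0.75) = 1.500/1.75 = 0.8571 → 0.86
Weight the observed score by reliability and the mean by (1 − reliability): T̂ = 0.86·119.0 + 0.14·108.08 = 102.340 + 15.1312 = 117.471.

117.47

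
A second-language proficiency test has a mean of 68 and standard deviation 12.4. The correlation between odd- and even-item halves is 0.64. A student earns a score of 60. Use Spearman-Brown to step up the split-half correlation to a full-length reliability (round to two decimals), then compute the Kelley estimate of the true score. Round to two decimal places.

Spearman-Brown: ρ = 2r/(1 + r) = 2(0.64)/(1 + 0.64) = 1.280/1.64 = 0.7805 → 0.78
T̂ = ρX + (1 − ρ)μ
  = 0.78 × 60 + 0.22 × 68
  = 46.80 + 14.96
  = 61.760
  ≈ 61.76

61.76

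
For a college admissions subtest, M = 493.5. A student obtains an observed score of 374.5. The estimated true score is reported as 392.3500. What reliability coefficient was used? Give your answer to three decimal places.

0.850

T̂ = ρX + (1 − ρ)μ  ⇒  T̂ − μ = ρ(X − μ)
ρ = (T̂ − μ)/(X − μ) = (392.3500 − 493.5) / (374.5 − 493.5) = -101.1500 / -119.0 = 0.85000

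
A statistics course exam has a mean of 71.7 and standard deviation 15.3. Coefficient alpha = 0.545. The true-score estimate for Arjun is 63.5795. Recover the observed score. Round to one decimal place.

56.8

T̂ = ρX + (1 − ρ)μ  ⇒  X = (T̂ − (1 − ρ)μ) / ρ
X = (63.5795 − 0.455 × 71.7) / 0.545 = (63.5795 − 32.6235) / 0.545 = 30.9560 / 0.545 = 56.800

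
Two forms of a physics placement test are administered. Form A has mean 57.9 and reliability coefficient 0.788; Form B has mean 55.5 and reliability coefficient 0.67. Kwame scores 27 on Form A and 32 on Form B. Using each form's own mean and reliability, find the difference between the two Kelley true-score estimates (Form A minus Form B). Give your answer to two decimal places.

T̂_A = 0.788(27) + 0.212(57.9) = 33.5508
T̂_B = 0.67(32) + 0.33(55.5) = 39.7550
T̂_A − T̂_B = -6.2042

-6.20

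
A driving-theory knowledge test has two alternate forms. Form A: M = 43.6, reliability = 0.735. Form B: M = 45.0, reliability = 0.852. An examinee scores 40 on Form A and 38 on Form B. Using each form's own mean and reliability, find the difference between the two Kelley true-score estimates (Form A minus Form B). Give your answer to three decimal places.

T̂_A = 0.735(40) + 0.265(43.6) = 40.95400
T̂_B = 0.852(38) + 0.148(45.0) = 39.03600
T̂_A − T̂_B = 1.91800

1.918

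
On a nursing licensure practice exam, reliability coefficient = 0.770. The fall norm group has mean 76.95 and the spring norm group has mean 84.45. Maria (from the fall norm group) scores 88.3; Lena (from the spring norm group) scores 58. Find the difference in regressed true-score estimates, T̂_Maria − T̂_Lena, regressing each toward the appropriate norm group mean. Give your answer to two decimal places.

21.61

T̂_Maria = 0.770(88.3) + 0.230(76.95) = 85.6895
T̂_Lena = 0.770(58) + 0.230(84.45) = 64.0835
Difference = 85.6895 − 64.0835 = 21.6060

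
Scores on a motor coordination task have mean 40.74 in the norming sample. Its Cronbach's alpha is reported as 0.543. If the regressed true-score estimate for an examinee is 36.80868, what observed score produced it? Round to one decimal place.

33.5

T̂ = ρX + (1 − ρ)μ  ⇒  X = (T̂ − (1 − ρ)μ) / ρ
X = (36.80868 − 0.457 × 40.74) / 0.543 = (36.80868 − 18.61818) / 0.543 = 18.19050 / 0.543 = 33.500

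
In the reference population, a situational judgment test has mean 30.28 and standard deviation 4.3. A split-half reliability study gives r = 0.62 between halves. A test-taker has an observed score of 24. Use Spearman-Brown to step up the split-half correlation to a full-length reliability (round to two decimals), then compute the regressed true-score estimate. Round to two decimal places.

Spearman-Brown: ρ = 2r/(1 + r) = 2(0.62)/(1 + 0.62) = 1.240/1.62 = 0.7654 → 0.77
Regress the observed score toward the mean by the unreliability: T̂ = 0.77·24 + 0.23·30.28 = 18.48 + 6.9644 = 25.444.

25.44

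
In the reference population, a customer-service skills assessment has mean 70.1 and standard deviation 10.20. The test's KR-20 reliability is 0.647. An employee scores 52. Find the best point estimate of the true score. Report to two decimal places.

58.39

T̂ = ρX + (1 − ρ)μ
  = 0.647 × 52 + 0.353 × 70.1
  = 33.644 + 24.7453
  = 58.389
  ≈ 58.39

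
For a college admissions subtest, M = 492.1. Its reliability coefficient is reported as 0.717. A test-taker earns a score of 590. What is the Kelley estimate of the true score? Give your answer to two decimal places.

Regress the observed score toward the mean by the unreliability: T̂ = 0.717·590 + 0.283·492.1 = 423.030 + 139.2643 = 562.294.

562.29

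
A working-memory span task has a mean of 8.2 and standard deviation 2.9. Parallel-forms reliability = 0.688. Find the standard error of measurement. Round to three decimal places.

1.620

SEM = SD · √(1 − ρ) = 2.9 × √0.312 = 2.9 × 0.5586 = 1.6199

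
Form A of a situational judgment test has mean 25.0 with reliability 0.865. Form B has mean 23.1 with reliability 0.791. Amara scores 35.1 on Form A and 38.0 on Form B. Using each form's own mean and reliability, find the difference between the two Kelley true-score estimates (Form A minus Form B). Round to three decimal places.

T̂_A = 0.865(35.1) + 0.135(25.0) = 33.73650
T̂_B = 0.791(38.0) + 0.209(23.1) = 34.88590
T̂_A − T̂_B = -1.14940

-1.149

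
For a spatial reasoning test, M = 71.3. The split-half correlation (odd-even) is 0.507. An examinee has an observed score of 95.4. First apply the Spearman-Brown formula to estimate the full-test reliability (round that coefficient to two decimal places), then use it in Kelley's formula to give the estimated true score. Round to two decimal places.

Spearman-Brown: ρ = 2r/(1 + r) = 2(0.507)/(1 + 0.507) = 1.0140/1.507 = 0.6729 → 0.67
Weight the observed score by reliability and the mean by (1 − reliability): T̂ = 0.67·95.4 + 0.33·71.3 = 63.918 + 23.529 = 87.447.

87.45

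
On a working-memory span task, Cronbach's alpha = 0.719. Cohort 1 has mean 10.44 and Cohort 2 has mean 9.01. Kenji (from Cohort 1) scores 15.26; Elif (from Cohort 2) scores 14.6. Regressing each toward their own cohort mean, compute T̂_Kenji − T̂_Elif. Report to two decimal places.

T̂_Kenji = 0.719(15.26) + 0.281(10.44) = 13.9056
T̂_Elif = 0.719(14.6) + 0.281(9.01) = 13.0292
Difference = 13.9056 − 13.0292 = 0.8764

0.88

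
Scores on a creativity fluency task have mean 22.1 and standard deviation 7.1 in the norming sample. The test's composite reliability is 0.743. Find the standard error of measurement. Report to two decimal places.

SEM = SD · √(1 − ρ) = 7.1 × √0.257 = 7.1 × 0.5070 = 3.599

3.60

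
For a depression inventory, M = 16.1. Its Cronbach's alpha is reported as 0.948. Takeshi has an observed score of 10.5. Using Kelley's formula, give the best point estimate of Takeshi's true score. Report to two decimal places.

Kelley's formula gives T̂ = 0.948·10.5 + 0.052·16.1 = 9.9540 + 0.8372 = 10.791.

10.79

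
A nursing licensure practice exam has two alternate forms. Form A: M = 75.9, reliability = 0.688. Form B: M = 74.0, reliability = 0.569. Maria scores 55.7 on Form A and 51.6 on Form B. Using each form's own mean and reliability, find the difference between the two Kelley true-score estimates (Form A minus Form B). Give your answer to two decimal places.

0.75

T̂_A = 0.688(55.7) + 0.312(75.9) = 62.0024
T̂_B = 0.569(51.6) + 0.431(74.0) = 61.2544
T̂_A − T̂_B = 0.7480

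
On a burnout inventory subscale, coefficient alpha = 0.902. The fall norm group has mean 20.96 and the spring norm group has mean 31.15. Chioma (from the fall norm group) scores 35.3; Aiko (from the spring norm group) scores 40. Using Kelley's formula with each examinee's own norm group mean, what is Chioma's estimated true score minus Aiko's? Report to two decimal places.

T̂_Chioma = 0.902(35.3) + 0.098(20.96) = 33.8947
T̂_Aiko = 0.902(40) + 0.098(31.15) = 39.1327
Difference = 33.8947 − 39.1327 = -5.2380

-5.24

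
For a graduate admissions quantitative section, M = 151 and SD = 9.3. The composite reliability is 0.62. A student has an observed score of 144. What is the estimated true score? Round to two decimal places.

Regress the observed score toward the mean by the unreliability: T̂ = 0.62·144 + 0.38·151 = 89.28 + 57.38 = 146.660.

146.66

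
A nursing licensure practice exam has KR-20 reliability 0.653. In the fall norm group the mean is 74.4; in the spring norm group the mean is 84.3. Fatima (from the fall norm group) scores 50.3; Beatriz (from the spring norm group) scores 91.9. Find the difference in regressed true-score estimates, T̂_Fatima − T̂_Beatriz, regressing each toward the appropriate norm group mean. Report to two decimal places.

T̂_Fatima = 0.653(50.3) + 0.347(74.4) = 58.6627
T̂_Beatriz = 0.653(91.9) + 0.347(84.3) = 89.2628
Difference = 58.6627 − 89.2628 = -30.6001

-30.60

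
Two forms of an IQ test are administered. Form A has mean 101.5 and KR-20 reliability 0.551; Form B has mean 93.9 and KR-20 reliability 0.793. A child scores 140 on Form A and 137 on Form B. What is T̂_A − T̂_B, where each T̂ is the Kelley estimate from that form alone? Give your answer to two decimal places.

-5.36

T̂_A = 0.551(140) + 0.449(101.5) = 122.7135
T̂_B = 0.793(137) + 0.207(93.9) = 128.0783
T̂_A − T̂_B = -5.3648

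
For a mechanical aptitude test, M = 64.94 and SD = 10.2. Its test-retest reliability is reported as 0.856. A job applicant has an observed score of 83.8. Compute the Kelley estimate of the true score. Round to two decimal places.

81.08

T̂ = 0.856(83.8) + 0.144(64.94) = 71.7328 + 9.35136 = 81.084 → 81.08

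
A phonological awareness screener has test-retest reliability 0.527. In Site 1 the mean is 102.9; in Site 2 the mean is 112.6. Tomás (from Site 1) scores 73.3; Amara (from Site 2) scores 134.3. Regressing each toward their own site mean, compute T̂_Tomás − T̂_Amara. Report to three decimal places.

T̂_Tomás = 0.527(73.3) + 0.473(102.9) = 87.30080
T̂_Amara = 0.527(134.3) + 0.473(112.6) = 124.03590
Difference = 87.30080 − 124.03590 = -36.73510

-36.735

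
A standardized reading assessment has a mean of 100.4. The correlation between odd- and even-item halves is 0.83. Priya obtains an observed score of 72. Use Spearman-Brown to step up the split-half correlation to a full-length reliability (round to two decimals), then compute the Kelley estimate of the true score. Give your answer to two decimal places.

74.56

Spearman-Brown: ρ = 2r/(1 + r) = 2(0.83)/(1 + 0.83) = 1.660/1.83 = 0.9071 → 0.91
T̂ = ρX + (1 − ρ)μ
  = 0.91 × 72 + 0.09 × 100.4
  = 65.52 + 9.036
  = 74.556
  ≈ 74.56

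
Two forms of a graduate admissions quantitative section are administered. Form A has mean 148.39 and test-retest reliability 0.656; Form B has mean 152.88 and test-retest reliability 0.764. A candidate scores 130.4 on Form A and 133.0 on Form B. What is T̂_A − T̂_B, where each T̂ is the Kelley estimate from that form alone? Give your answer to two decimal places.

T̂_A = 0.656(130.4) + 0.344(148.39) = 136.5886
T̂_B = 0.764(133.0) + 0.236(152.88) = 137.6917
T̂_A − T̂_B = -1.1031

-1.10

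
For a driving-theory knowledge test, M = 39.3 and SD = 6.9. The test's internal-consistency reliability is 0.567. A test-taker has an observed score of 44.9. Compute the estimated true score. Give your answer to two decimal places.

T̂ = 0.567(44.9) + 0.433(39.3) = 25.4583 + 17.0169 = 42.475 → 42.48

42.48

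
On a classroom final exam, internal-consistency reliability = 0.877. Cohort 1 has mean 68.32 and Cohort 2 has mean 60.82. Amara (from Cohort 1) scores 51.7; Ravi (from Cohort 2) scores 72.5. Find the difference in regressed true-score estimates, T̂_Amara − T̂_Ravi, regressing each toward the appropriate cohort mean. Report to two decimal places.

-17.32

T̂_Amara = 0.877(51.7) + 0.123(68.32) = 53.7443
T̂_Ravi = 0.877(72.5) + 0.123(60.82) = 71.0634
Difference = 53.7443 − 71.0634 = -17.3191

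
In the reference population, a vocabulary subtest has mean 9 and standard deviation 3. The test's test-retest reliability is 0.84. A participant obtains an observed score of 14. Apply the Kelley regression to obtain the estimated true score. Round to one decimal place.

13.2

T̂ = ρX + (1 − ρ)μ
  = 0.84 × 14 + 0.16 × 9
  = 11.76 + 1.44
  = 13.20
  ≈ 13.2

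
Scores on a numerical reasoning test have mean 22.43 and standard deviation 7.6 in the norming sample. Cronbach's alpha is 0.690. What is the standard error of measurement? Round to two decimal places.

4.23

SEM = SD · √(1 − ρ) = 7.6 × √0.310 = 7.6 × 0.5568 = 4.232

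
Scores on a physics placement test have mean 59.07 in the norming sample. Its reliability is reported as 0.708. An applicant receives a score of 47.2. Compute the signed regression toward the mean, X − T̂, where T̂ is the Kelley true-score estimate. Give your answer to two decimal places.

-3.47

T̂ = 0.708(47.2) + 0.292(59.07) = 33.4176 + 17.24844 = 50.6660 → 50.666
X − T̂ = 47.2 − 50.666 = -3.466 → -3.47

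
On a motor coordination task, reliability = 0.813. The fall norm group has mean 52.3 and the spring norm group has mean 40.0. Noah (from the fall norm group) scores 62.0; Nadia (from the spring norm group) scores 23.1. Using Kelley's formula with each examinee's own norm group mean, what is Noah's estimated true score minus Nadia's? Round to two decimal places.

T̂_Noah = 0.813(62.0) + 0.187(52.3) = 60.1861
T̂_Nadia = 0.813(23.1) + 0.187(40.0) = 26.2603
Difference = 60.1861 − 26.2603 = 33.9258

33.93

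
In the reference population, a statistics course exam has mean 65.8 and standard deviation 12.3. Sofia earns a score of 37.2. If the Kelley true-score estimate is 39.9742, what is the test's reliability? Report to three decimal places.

0.903

T̂ = ρX + (1 − ρ)μ  ⇒  T̂ − μ = ρ(X − μ)
ρ = (T̂ − μ)/(X − μ) = (39.9742 − 65.8) / (37.2 − 65.8) = -25.8258 / -28.6 = 0.90300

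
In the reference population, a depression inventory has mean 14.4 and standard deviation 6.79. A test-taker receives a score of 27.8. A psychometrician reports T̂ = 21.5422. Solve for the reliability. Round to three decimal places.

T̂ = ρX + (1 − ρ)μ  ⇒  T̂ − μ = ρ(X − μ)
ρ = (T̂ − μ)/(X − μ) = (21.5422 − 14.4) / (27.8 − 14.4) = 7.1422 / 13.4 = 0.53300

0.533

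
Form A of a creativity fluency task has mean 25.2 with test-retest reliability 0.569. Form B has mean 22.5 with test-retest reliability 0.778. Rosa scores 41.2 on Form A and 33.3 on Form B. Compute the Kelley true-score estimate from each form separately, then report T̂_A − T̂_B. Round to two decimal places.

T̂_A = 0.569(41.2) + 0.431(25.2) = 34.3040
T̂_B = 0.778(33.3) + 0.222(22.5) = 30.9024
T̂_A − T̂_B = 3.4016

3.40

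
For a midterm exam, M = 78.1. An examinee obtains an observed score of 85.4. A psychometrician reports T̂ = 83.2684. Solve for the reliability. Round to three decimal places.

T̂ = ρX + (1 − ρ)μ  ⇒  T̂ − μ = ρ(X − μ)
ρ = (T̂ − μ)/(X − μ) = (83.2684 − 78.1) / (85.4 − 78.1) = 5.1684 / 7.3 = 0.70800

0.708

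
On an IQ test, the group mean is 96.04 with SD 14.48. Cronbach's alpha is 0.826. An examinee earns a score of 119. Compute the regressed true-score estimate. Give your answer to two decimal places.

115.00

T̂ = 0.826(119) + 0.174(96.04) = 98.294 + 16.71096 = 115.005 → 115.00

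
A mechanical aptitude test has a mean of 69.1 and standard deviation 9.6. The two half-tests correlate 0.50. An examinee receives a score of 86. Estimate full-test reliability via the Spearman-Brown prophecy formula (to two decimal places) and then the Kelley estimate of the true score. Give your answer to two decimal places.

Spearman-Brown: ρ = 2r/(1 + r) = 2(0.50)/(1 + 0.50) = 1.000/1.50 = 0.6667 → 0.67
T̂ = 0.67(86) + 0.33(69.1) = 57.62 + 22.803 = 80.423 → 80.42

80.42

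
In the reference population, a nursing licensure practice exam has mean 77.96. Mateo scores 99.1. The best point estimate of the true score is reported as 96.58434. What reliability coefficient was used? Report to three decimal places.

0.881

T̂ = ρX + (1 − ρ)μ  ⇒  T̂ − μ = ρ(X − μ)
ρ = (T̂ − μ)/(X − μ) = (96.58434 − 77.96) / (99.1 − 77.96) = 18.62434 / 21.14 = 0.88100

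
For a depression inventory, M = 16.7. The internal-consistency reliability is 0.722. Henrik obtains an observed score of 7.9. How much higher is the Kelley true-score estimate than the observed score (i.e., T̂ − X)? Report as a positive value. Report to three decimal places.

T̂ = 0.722(7.9) + 0.278(16.7) = 5.7038 + 4.6426 = 10.34640 → 10.3464
T̂ − X = 10.3464 − 7.9 = 2.4464 → 2.446

2.446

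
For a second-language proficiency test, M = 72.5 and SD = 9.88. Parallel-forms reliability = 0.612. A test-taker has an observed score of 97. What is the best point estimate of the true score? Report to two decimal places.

87.49

Kelley's formula gives T̂ = 0.612·97 + 0.388·72.5 = 59.364 + 28.1300 = 87.494.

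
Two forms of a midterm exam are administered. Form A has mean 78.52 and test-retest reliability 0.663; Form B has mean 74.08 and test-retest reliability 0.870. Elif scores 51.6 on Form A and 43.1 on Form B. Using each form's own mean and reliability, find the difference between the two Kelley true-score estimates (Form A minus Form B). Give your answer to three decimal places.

13.545

T̂_A = 0.663(51.6) + 0.337(78.52) = 60.67204
T̂_B = 0.870(43.1) + 0.130(74.08) = 47.12740
T̂_A − T̂_B = 13.54464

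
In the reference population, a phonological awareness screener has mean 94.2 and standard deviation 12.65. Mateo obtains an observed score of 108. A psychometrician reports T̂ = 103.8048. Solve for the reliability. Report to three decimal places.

T̂ = ρX + (1 − ρ)μ  ⇒  T̂ − μ = ρ(X − μ)
ρ = (T̂ − μ)/(X − μ) = (103.8048 − 94.2) / (108 − 94.2) = 9.6048 / 13.8 = 0.69600

0.696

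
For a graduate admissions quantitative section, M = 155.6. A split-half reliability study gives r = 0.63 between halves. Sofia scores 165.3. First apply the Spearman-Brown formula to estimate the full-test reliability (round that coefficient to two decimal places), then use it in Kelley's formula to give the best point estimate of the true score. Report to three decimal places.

163.069

Spearman-Brown: ρ = 2r/(1 + r) = 2(0.63)/(1 + 0.63) = 1.260/1.63 = 0.7730 → 0.77
T̂ = 0.77(165.3) + 0.23(155.6) = 127.281 + 35.788 = 163.0690 → 163.069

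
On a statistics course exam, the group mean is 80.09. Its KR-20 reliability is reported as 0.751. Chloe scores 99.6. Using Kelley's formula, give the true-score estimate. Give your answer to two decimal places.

Kelley's formula gives T̂ = 0.751·99.6 + 0.249·80.09 = 74.7996 + 19.94241 = 94.742.

94.74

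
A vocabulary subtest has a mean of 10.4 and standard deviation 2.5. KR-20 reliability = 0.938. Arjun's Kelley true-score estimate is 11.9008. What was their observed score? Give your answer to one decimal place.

T̂ = ρX + (1 − ρ)μ  ⇒  X = (T̂ − (1 − ρ)μ) / ρ
X = (11.9008 − 0.062 × 10.4) / 0.938 = (11.9008 − 0.6448) / 0.938 = 11.2560 / 0.938 = 12.000

12.0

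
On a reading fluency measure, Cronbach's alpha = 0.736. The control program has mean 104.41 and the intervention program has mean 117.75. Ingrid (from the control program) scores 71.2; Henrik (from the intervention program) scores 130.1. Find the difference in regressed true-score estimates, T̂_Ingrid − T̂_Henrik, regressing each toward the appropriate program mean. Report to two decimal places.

T̂_Ingrid = 0.736(71.2) + 0.264(104.41) = 79.9674
T̂_Henrik = 0.736(130.1) + 0.264(117.75) = 126.8396
Difference = 79.9674 − 126.8396 = -46.8722

-46.87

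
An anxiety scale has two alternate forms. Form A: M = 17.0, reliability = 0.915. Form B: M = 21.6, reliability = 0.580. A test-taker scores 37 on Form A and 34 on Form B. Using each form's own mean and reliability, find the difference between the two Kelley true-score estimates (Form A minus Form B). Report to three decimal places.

T̂_A = 0.915(37) + 0.085(17.0) = 35.30000
T̂_B = 0.580(34) + 0.420(21.6) = 28.79200
T̂_A − T̂_B = 6.50800

6.508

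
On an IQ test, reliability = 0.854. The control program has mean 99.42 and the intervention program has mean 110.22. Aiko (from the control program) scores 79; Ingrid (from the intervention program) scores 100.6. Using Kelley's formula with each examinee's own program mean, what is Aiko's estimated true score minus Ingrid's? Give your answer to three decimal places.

-20.023

T̂_Aiko = 0.854(79) + 0.146(99.42) = 81.98132
T̂_Ingrid = 0.854(100.6) + 0.146(110.22) = 102.00452
Difference = 81.98132 − 102.00452 = -20.02320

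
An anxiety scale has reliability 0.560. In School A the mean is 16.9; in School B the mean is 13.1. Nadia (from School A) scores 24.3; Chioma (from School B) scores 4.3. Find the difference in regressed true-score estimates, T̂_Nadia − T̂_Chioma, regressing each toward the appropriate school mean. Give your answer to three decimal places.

T̂_Nadia = 0.560(24.3) + 0.440(16.9) = 21.04400
T̂_Chioma = 0.560(4.3) + 0.440(13.1) = 8.17200
Difference = 21.04400 − 8.17200 = 12.87200

12.872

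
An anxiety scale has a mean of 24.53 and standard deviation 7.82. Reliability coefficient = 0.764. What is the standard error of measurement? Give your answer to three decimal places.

3.799

SEM = SD · √(1 − ρ) = 7.82 × √0.236 = 7.82 × 0.4858 = 3.7989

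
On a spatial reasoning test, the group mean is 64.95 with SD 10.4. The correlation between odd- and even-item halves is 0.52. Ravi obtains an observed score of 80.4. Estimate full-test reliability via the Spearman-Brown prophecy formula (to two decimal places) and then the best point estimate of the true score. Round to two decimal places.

75.46

Spearman-Brown: ρ = 2r/(1 + r) = 2(0.52)/(1 + 0.52) = 1.040/1.52 = 0.6842 → 0.68
T̂ = ρX + (1 − ρ)μ
  = 0.68 × 80.4 + 0.32 × 64.95
  = 54.672 + 20.7840
  = 75.456
  ≈ 75.46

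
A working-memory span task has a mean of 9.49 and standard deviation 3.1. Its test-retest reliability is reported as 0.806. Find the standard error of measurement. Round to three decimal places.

SEM = SD · √(1 − ρ) = 3.1 × √0.194 = 3.1 × 0.4405 = 1.3654

1.365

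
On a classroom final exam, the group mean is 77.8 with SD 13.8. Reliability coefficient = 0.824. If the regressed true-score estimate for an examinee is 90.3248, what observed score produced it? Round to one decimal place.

T̂ = ρX + (1 − ρ)μ  ⇒  X = (T̂ − (1 − ρ)μ) / ρ
X = (90.3248 − 0.176 × 77.8) / 0.824 = (90.3248 − 13.6928) / 0.824 = 76.6320 / 0.824 = 93.000

93.0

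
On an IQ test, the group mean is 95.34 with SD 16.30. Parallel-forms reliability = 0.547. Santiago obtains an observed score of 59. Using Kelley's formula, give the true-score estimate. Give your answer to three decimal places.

T̂ = ρX + (1 − ρ)μ
  = 0.547 × 59 + 0.453 × 95.34
  = 32.273 + 43.18902
  = 75.4620
  ≈ 75.462

75.462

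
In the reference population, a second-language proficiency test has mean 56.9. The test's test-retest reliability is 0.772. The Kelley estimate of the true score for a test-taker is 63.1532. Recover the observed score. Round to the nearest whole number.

65

T̂ = ρX + (1 − ρ)μ  ⇒  X = (T̂ − (1 − ρ)μ) / ρ
X = (63.1532 − 0.228 × 56.9) / 0.772 = (63.1532 − 12.9732) / 0.772 = 50.1800 / 0.772 = 65.00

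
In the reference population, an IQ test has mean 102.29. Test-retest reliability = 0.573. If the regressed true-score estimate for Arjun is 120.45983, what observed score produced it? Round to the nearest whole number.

T̂ = ρX + (1 − ρ)μ  ⇒  X = (T̂ − (1 − ρ)μ) / ρ
X = (120.45983 − 0.427 × 102.29) / 0.573 = (120.45983 − 43.67783) / 0.573 = 76.78200 / 0.573 = 134.00

134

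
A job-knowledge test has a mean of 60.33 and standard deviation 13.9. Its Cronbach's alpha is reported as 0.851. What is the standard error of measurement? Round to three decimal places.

5.365

SEM = SD · √(1 − ρ) = 13.9 × √0.149 = 13.9 × 0.3860 = 5.3655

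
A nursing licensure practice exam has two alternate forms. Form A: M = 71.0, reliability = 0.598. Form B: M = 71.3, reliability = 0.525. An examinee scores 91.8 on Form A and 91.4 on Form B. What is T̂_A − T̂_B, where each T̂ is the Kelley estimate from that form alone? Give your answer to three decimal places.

1.586

T̂_A = 0.598(91.8) + 0.402(71.0) = 83.43840
T̂_B = 0.525(91.4) + 0.475(71.3) = 81.85250
T̂_A − T̂_B = 1.58590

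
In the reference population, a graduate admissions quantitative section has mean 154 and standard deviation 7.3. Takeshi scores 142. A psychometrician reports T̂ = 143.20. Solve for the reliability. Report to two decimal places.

T̂ = ρX + (1 − ρ)μ  ⇒  T̂ − μ = ρ(X − μ)
ρ = (T̂ − μ)/(X − μ) = (143.20 − 154) / (142 − 154) = -10.80 / -12.0 = 0.9000

0.90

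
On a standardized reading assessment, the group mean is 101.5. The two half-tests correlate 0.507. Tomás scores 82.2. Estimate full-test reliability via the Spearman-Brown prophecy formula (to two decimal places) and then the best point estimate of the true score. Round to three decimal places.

Spearman-Brown: ρ = 2r/(1 + r) = 2(0.507)/(1 + 0.507) = 1.0140/1.507 = 0.6729 → 0.67
T̂ = 0.67(82.2) + 0.33(101.5) = 55.074 + 33.495 = 88.5690 → 88.569

88.569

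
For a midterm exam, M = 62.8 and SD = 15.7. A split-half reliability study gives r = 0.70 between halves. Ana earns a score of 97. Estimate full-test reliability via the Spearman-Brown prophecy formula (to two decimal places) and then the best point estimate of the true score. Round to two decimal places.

90.84

Spearman-Brown: ρ = 2r/(1 + r) = 2(0.70)/(1 + 0.70) = 1.400/1.70 = 0.8235 → 0.82
Kelley's formula gives T̂ = 0.82·97 + 0.18·62.8 = 79.54 + 11.304 = 90.844.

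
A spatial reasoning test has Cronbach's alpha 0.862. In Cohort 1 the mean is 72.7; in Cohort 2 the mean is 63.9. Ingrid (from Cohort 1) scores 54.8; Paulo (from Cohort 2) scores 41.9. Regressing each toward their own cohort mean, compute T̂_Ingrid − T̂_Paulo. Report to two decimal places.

12.33

T̂_Ingrid = 0.862(54.8) + 0.138(72.7) = 57.2702
T̂_Paulo = 0.862(41.9) + 0.138(63.9) = 44.9360
Difference = 57.2702 − 44.9360 = 12.3342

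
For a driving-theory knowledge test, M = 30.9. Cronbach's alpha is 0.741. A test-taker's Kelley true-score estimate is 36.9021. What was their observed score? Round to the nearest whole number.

39

T̂ = ρX + (1 − ρ)μ  ⇒  X = (T̂ − (1 − ρ)μ) / ρ
X = (36.9021 − 0.259 × 30.9) / 0.741 = (36.9021 − 8.0031) / 0.741 = 28.8990 / 0.741 = 39.00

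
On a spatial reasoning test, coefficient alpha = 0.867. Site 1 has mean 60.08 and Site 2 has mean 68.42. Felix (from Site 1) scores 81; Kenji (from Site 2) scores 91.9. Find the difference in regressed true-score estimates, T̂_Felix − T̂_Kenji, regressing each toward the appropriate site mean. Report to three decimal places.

-10.560

T̂_Felix = 0.867(81) + 0.133(60.08) = 78.21764
T̂_Kenji = 0.867(91.9) + 0.133(68.42) = 88.77716
Difference = 78.21764 − 88.77716 = -10.55952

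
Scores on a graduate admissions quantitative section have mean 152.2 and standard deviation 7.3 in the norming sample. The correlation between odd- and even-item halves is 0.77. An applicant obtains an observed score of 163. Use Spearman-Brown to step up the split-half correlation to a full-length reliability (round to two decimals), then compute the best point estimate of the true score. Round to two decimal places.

161.60

Spearman-Brown: ρ = 2r/(1 + r) = 2(0.77)/(1 + 0.77) = 1.540/1.77 = 0.8701 → 0.87
T̂ = ρX + (1 − ρ)μ
  = 0.87 × 163 + 0.13 × 152.2
  = 141.81 + 19.786
  = 161.596
  ≈ 161.60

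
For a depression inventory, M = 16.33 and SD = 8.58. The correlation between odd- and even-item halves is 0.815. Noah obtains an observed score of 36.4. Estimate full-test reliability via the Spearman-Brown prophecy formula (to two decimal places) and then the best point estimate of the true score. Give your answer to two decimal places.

Spearman-Brown: ρ = 2r/(1 + r) = 2(0.815)/(1 + 0.815) = 1.6300/1.815 = 0.8981 → 0.90
T̂ = ρX + (1 − ρ)μ
  = 0.90 × 36.4 + 0.10 × 16.33
  = 32.760 + 1.6330
  = 34.393
  ≈ 34.39

34.39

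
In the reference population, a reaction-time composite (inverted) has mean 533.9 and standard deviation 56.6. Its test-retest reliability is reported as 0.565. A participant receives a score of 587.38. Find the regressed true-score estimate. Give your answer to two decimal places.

564.12

T̂ = 0.565(587.38) + 0.435(533.9) = 331.86970 + 232.2465 = 564.116 → 564.12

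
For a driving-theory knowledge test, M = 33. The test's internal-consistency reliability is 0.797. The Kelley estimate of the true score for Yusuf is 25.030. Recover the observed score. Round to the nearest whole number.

T̂ = ρX + (1 − ρ)μ  ⇒  X = (T̂ − (1 − ρ)μ) / ρ
X = (25.030 − 0.203 × 33) / 0.797 = (25.030 − 6.699) / 0.797 = 18.331 / 0.797 = 23.00

23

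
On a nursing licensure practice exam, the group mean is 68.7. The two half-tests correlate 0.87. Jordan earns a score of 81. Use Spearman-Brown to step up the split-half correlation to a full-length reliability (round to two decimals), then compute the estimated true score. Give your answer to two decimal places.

80.14

Spearman-Brown: ρ = 2r/(1 + r) = 2(0.87)/(1 + 0.87) = 1.740/1.87 = 0.9305 → 0.93
Weight the observed score by reliability and the mean by (1 − reliability): T̂ = 0.93·81 + 0.07·68.7 = 75.33 + 4.809 = 80.139.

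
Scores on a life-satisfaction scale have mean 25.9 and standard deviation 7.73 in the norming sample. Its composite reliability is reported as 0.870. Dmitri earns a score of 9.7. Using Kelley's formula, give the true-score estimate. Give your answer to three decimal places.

T̂ = ρX + (1 − ρ)μ
  = 0.870 × 9.7 + 0.130 × 25.9
  = 8.4390 + 3.3670
  = 11.8060
  ≈ 11.806

11.806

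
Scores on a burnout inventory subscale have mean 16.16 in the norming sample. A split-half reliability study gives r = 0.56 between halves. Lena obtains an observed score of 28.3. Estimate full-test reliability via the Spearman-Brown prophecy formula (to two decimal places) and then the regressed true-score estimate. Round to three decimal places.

Spearman-Brown: ρ = 2r/(1 + r) = 2(0.56)/(1 + 0.56) = 1.120/1.56 = 0.7179 → 0.72
Kelley's formula gives T̂ = 0.72·28.3 + 0.28·16.16 = 20.376 + 4.5248 = 24.9008.

24.901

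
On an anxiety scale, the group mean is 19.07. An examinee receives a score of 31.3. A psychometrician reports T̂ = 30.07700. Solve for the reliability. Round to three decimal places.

T̂ = ρX + (1 − ρ)μ  ⇒  T̂ − μ = ρ(X − μ)
ρ = (T̂ − μ)/(X − μ) = (30.07700 − 19.07) / (31.3 − 19.07) = 11.00700 / 12.23 = 0.90000

0.900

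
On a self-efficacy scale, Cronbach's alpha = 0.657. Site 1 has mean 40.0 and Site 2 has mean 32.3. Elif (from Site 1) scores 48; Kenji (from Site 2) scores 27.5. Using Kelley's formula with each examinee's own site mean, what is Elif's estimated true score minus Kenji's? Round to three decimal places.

16.110

T̂_Elif = 0.657(48) + 0.343(40.0) = 45.25600
T̂_Kenji = 0.657(27.5) + 0.343(32.3) = 29.14640
Difference = 45.25600 − 29.14640 = 16.10960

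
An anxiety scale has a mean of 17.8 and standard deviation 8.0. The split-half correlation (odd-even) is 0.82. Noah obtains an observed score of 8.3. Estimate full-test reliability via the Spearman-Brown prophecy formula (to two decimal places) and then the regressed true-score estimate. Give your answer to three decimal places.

9.250

Spearman-Brown: ρ = 2r/(1 + r) = 2(0.82)/(1 + 0.82) = 1.640/1.82 = 0.9011 → 0.90
T̂ = 0.90(8.3) + 0.10(17.8) = 7.470 + 1.780 = 9.2500 → 9.250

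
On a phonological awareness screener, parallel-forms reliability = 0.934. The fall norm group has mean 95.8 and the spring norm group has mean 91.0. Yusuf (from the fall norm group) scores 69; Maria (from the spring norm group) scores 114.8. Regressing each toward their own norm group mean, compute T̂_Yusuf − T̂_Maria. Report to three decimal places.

T̂_Yusuf = 0.934(69) + 0.066(95.8) = 70.76880
T̂_Maria = 0.934(114.8) + 0.066(91.0) = 113.22920
Difference = 70.76880 − 113.22920 = -42.46040

-42.460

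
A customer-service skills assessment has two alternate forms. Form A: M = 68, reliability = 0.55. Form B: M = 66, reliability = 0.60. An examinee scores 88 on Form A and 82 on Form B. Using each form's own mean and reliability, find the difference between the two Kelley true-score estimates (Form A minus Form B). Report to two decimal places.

T̂_A = 0.55(88) + 0.45(68) = 79.0000
T̂_B = 0.60(82) + 0.40(66) = 75.6000
T̂_A − T̂_B = 3.4000

3.40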